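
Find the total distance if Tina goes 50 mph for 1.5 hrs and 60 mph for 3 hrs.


Leg 1 distance:
50 x 1.5 = 75 miles
Leg 2 distance:
60 x 3 = 180 miles
Total distance:
75 + 180 = 255 miles

255 miles


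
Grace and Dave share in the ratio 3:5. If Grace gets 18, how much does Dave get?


Find the multiplier:
18 / 3 = 6
Apply to Dave's share:
5 x 6 = 30

30


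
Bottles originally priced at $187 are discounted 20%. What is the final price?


Calculate the discount amount:
20% of $187 = $37.40
Subtract from original:
$187 - $37.40 = $149.60

$149.60


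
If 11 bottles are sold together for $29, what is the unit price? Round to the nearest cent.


Total cost: $29
Number of items: 11
Unit price: $29 / 11 = $2.6363... ≈ $2.64

$2.64


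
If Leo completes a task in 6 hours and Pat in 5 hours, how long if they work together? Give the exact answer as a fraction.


Leo's rate: 1/6 of the job per hour
Pat's rate: 1/5 of the job per hour
Combined rate: 1/6 + 1/5 = 11/30 per hour
Time = 1 / (11/30) = 30/11 hours (≈ 2.73 hours)

30/11 hours


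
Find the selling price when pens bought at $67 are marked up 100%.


Calculate the markup amount:
100% of $67 = $67
Add to cost:
$67 + $67 = $134

$134


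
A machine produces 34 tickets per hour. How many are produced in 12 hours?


Production rate: 34 tickets per hour
Time: 12 hours
Total: 34 x 12 = 408 tickets

408 tickets


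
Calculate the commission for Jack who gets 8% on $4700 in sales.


Convert rate to decimal:
8% = 0.08
Multiply by sales:
$4700 x 0.08 = $376

$376


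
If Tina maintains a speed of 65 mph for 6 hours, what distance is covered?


Use the formula: distance = speed x time
Speed = 65 mph, Time = 6 hours
65 x 6 = 390 miles

390 miles


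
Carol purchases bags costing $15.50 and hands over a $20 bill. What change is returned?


Start with the amount paid:
$20
Subtract the price:
$20 - $15.50 = $4.50

$4.50


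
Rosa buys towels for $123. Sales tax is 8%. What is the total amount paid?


Calculate the tax:
8% of $123 = $9.84
Add tax to price:
$123 + $9.84 = $132.84

$132.84


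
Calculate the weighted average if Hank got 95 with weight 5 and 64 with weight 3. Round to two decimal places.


Weighted sum:
5 x 95 + 3 x 64 = 667
Total weight:
5 + 3 = 8
Weighted average:
667 / 8 = 83.375 ≈ 83.38

83.38


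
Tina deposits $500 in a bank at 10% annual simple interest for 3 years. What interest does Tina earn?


Use the formula I = P x R x T / 100
P x R x T = 500 x 10 x 3 = 15000
I = 15000 / 100 = $150

$150


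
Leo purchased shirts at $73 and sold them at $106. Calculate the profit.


Selling price = $106
Cost price = $73
Profit = selling price - cost price:
Profit = $106 - $73 = $33

$33


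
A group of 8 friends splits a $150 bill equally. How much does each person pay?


Total bill: $150
Number of people: 8
Each pays: $150 / 8 = $18.75

$18.75


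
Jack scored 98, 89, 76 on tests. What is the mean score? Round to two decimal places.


Add the scores:
98 + 89 + 76 = 263
Divide by the number of tests:
263 / 3 = 87.6666... ≈ 87.67

87.67


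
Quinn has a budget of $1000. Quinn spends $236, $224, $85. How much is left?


Add up expenses:
$236 + $224 + $85 = $545
Subtract from budget:
$1000 - $545 = $455

$455


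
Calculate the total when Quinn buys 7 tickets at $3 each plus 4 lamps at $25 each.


Cost of tickets:
7 x $3 = $21
Cost of lamps:
4 x $25 = $100
Add both:
$21 + $100 = $121

$121


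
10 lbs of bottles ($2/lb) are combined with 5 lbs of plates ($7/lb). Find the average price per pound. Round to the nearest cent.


Cost of bottles:
10 x $2 = $20
Cost of plates:
5 x $7 = $35
Total cost: $20 + $35 = $55
Total weight: 15 lbs
Average: $55 / 15 = $3.6666... ≈ $3.67/lb

$3.67/lb


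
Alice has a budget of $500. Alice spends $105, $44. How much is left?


Add up expenses:
$105 + $44 = $149
Subtract from budget:
$500 - $149 = $351

$351


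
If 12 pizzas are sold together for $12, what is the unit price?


Total cost: $12
Number of items: 12
Unit price: $12 / 12 = $1

$1


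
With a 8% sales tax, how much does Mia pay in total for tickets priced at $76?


Calculate the tax:
8% of $76 = $6.08
Add tax to price:
$76 + $6.08 = $82.08

$82.08


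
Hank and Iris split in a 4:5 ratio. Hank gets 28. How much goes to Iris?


Find the multiplier:
28 / 4 = 7
Apply to Iris's share:
5 x 7 = 35

35


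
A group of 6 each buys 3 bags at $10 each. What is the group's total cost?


Cost per person:
3 x $10 = $30
Group total:
6 x $30 = $180

$180


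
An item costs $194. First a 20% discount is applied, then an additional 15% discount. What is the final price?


First discount:
20% of $194 = $38.80
Price after first discount:
$194 - $38.80 = $155.20
Second discount:
15% of $155.20 = $23.28
Final price:
$155.20 - $23.28 = $131.92

$131.92


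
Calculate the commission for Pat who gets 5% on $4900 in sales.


Convert rate to decimal:
5% = 0.05
Multiply by sales:
$4900 x 0.05 = $245

$245


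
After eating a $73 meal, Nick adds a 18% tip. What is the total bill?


Calculate the tip:
18% of $73 = $13.14
Add tip to meal cost:
$73 + $13.14 = $86.14

$86.14


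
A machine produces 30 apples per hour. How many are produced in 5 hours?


Production rate: 30 apples per hour
Time: 5 hours
Total: 30 x 5 = 150 apples

150 apples


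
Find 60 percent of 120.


Convert percentage to decimal:
60% = 0.6
Multiply:
120 x 0.6 = 72

72


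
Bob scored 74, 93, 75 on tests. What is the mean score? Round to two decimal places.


Add the scores:
74 + 93 + 75 = 242
Divide by the number of tests:
242 / 3 = 80.6666... ≈ 80.67

80.67


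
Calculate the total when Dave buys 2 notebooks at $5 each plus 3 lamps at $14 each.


Cost of notebooks:
2 x $5 = $10
Cost of lamps:
3 x $14 = $42
Add both:
$10 + $42 = $52

$52


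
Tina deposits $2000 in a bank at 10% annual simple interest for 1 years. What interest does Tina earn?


Use the formula I = P x R x T / 100
P x R x T = 2000 x 10 x 1 = 20000
I = 20000 / 100 = $200

$200


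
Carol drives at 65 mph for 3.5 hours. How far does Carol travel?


Use the formula: distance = speed x time
Speed = 65 mph, Time = 3.5 hours
65 x 3.5 = 227.5 miles

227.5 miles


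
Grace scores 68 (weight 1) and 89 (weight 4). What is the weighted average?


Weighted sum:
1 x 68 + 4 x 89 = 424
Total weight:
1 + 4 = 5
Weighted average:
424 / 5 = 84.8

84.8


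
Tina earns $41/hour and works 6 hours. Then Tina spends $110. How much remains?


Calculate earnings:
6 x $41 = $246
Subtract spending:
$246 - $110 = $136

$136


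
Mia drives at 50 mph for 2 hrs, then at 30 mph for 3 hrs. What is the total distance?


Leg 1 distance:
50 x 2 = 100 miles
Leg 2 distance:
30 x 3 = 90 miles
Total distance:
100 + 90 = 190 miles

190 miles


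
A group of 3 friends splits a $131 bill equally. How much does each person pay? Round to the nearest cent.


Total bill: $131
Number of people: 3
Each pays: $131 / 3 = $43.6666... ≈ $43.67

$43.67


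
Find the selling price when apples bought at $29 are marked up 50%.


Calculate the markup amount:
50% of $29 = $14.50
Add to cost:
$29 + $14.50 = $43.50

$43.50


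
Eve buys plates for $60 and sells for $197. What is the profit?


Selling price = $197
Cost price = $60
Profit = selling price - cost price:
Profit = $197 - $60 = $137

$137


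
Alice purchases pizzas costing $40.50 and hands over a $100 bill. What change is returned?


Start with the amount paid:
$100
Subtract the price:
$100 - $40.50 = $59.50

$59.50


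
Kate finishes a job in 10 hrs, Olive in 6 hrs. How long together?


Kate's rate: 1/10 of the job per hour
Olive's rate: 1/6 of the job per hour
Combined rate: 1/10 + 1/6 = 4/15 per hour
Time = 1 / (4/15) = 15/4 = 3.75 hours

3.75 hours


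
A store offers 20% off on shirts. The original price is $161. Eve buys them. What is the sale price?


Calculate the discount amount:
20% of $161 = $32.20
Subtract from original:
$161 - $32.20 = $128.80

$128.80


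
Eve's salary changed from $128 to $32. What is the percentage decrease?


Find the absolute change:
|32 - 128| = 96
Divide by original and multiply by 100:
96 / 128 x 100 = 75%

75%


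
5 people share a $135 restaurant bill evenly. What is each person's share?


Total bill: $135
Number of people: 5
Each pays: $135 / 5 = $27

$27


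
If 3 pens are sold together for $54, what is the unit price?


Total cost: $54
Number of items: 3
Unit price: $54 / 3 = $18

$18


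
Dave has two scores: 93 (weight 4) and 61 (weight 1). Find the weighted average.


Weighted sum:
4 x 93 + 1 x 61 = 433
Total weight:
4 + 1 = 5
Weighted average:
433 / 5 = 86.6

86.6


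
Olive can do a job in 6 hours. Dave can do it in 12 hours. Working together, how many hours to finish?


Olive's rate: 1/6 of the job per hour
Dave's rate: 1/12 of the job per hour
Combined rate: 1/6 + 1/12 = 1/4 per hour
Time = 1 / (1/4) = 4 hours

4 hours


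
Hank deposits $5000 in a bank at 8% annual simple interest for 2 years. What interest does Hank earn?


Use the formula I = P x R x T / 100
P x R x T = 5000 x 8 x 2 = 80000
I = 80000 / 100 = $800

$800


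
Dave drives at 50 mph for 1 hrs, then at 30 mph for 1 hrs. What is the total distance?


Leg 1 distance:
50 x 1 = 50 miles
Leg 2 distance:
30 x 1 = 30 miles
Total distance:
50 + 30 = 80 miles

80 miles


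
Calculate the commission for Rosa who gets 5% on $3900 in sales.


Convert rate to decimal:
5% = 0.05
Multiply by sales:
$3900 x 0.05 = $195

$195


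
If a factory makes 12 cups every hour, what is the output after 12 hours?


Production rate: 12 cups per hour
Time: 12 hours
Total: 12 x 12 = 144 cups

144 cups


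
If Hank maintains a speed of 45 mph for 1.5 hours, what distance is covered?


Use the formula: distance = speed x time
Speed = 45 mph, Time = 1.5 hours
45 x 1.5 = 67.5 miles

67.5 miles


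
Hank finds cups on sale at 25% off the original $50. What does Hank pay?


Calculate the discount amount:
25% of $50 = $12.50
Subtract from original:
$50 - $12.50 = $37.50

$37.50


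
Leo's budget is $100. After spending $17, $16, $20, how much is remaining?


Add up expenses:
$17 + $16 + $20 = $53
Subtract from budget:
$100 - $53 = $47

$47


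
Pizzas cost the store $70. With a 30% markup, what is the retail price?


Calculate the markup amount:
30% of $70 = $21
Add to cost:
$70 + $21 = $91

$91


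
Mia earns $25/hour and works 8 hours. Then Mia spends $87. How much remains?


Calculate earnings:
8 x $25 = $200
Subtract spending:
$200 - $87 = $113

$113


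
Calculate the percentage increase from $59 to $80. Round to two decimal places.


Find the absolute change:
|80 - 59| = 21
Divide by original and multiply by 100:
21 / 59 x 100 = 35.5932...% ≈ 35.59%

35.59%


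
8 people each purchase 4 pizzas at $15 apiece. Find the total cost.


Cost per person:
4 x $15 = $60
Group total:
8 x $60 = $480

$480


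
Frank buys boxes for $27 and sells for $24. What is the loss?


Selling price = $24
Cost price = $27
Loss = cost price - selling price:
Loss = $27 - $24 = $3

$3


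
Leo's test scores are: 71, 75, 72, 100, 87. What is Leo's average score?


Add the scores:
71 + 75 + 72 + 100 + 87 = 405
Divide by the number of tests:
405 / 5 = 81

81


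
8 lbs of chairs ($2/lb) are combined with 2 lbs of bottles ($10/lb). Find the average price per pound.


Cost of chairs:
8 x $2 = $16
Cost of bottles:
2 x $10 = $20
Total cost: $16 + $20 = $36
Total weight: 10 lbs
Average: $36 / 10 = $3.60/lb

$3.60/lb


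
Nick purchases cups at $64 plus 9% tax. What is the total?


Calculate the tax:
9% of $64 = $5.76
Add tax to price:
$64 + $5.76 = $69.76

$69.76


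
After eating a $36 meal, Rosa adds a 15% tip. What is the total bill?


Calculate the tip:
15% of $36 = $5.40
Add tip to meal cost:
$36 + $5.40 = $41.40

$41.40


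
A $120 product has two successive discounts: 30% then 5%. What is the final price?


First discount:
30% of $120 = $36
Price after first discount:
$120 - $36 = $84
Second discount:
5% of $84 = $4.20
Final price:
$84 - $4.20 = $79.80

$79.80


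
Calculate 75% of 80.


Convert percentage to decimal:
75% = 0.75
Multiply:
80 x 0.75 = 60

60


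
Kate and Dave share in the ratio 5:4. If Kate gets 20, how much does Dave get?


Find the multiplier:
20 / 5 = 4
Apply to Dave's share:
4 x 4 = 16

16


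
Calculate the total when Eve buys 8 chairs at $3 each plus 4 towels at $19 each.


Cost of chairs:
8 x $3 = $24
Cost of towels:
4 x $19 = $76
Add both:
$24 + $76 = $100

$100


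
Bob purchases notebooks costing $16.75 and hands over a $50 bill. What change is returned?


Start with the amount paid:
$50
Subtract the price:
$50 - $16.75 = $33.25

$33.25


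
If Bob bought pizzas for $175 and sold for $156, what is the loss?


Selling price = $156
Cost price = $175
Loss = cost price - selling price:
Loss = $175 - $156 = $19

$19


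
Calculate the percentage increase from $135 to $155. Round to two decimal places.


Find the absolute change:
|155 - 135| = 20
Divide by original and multiply by 100:
20 / 135 x 100 = 14.8148...% ≈ 14.81%

14.81%


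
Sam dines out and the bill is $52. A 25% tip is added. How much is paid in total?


Calculate the tip:
25% of $52 = $13
Add tip to meal cost:
$52 + $13 = $65

$65


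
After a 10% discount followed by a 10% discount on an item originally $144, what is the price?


First discount:
10% of $144 = $14.40
Price after first discount:
$144 - $14.40 = $129.60
Second discount:
10% of $129.60 = $12.96
Final price:
$129.60 - $12.96 = $116.64

$116.64


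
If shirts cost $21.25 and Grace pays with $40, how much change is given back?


Start with the amount paid:
$40
Subtract the price:
$40 - $21.25 = $18.75

$18.75


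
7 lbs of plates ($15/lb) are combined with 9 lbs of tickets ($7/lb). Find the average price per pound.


Cost of plates:
7 x $15 = $105
Cost of tickets:
9 x $7 = $63
Total cost: $105 + $63 = $168
Total weight: 16 lbs
Average: $168 / 16 = $10.50/lb

$10.50/lb


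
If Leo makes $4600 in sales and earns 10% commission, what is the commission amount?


Convert rate to decimal:
10% = 0.1
Multiply by sales:
$4600 x 0.1 = $460

$460


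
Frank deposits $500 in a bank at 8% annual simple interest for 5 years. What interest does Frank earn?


Use the formula I = P x R x T / 100
P x R x T = 500 x 8 x 5 = 20000
I = 20000 / 100 = $200

$200


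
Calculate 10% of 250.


Convert percentage to decimal:
10% = 0.1
Multiply:
250 x 0.1 = 25

25


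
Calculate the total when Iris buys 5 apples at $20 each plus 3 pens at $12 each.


Cost of apples:
5 x $20 = $100
Cost of pens:
3 x $12 = $36
Add both:
$100 + $36 = $136

$136


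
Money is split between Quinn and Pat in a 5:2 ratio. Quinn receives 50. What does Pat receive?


Find the multiplier:
50 / 5 = 10
Apply to Pat's share:
2 x 10 = 20

20


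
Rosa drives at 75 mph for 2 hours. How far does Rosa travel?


Use the formula: distance = speed x time
Speed = 75 mph, Time = 2 hours
75 x 2 = 150 miles

150 miles


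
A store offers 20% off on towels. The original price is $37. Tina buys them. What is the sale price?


Calculate the discount amount:
20% of $37 = $7.40
Subtract from original:
$37 - $7.40 = $29.60

$29.60


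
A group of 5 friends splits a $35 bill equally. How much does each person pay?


Total bill: $35
Number of people: 5
Each pays: $35 / 5 = $7

$7


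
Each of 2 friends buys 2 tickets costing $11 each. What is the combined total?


Cost per person:
2 x $11 = $22
Group total:
2 x $22 = $44

$44


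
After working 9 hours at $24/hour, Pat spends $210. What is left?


Calculate earnings:
9 x $24 = $216
Subtract spending:
$216 - $210 = $6

$6


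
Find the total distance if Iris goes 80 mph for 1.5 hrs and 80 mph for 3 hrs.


Leg 1 distance:
80 x 1.5 = 120 miles
Leg 2 distance:
80 x 3 = 240 miles
Total distance:
120 + 240 = 360 miles

360 miles


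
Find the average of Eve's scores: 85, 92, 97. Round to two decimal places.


Add the scores:
85 + 92 + 97 = 274
Divide by the number of tests:
274 / 3 = 91.3333... ≈ 91.33

91.33


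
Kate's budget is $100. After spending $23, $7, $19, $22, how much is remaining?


Add up expenses:
$23 + $7 + $19 + $22 = $71
Subtract from budget:
$100 - $71 = $29

$29


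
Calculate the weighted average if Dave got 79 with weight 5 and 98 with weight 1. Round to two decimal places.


Weighted sum:
5 x 79 + 1 x 98 = 493
Total weight:
5 + 1 = 6
Weighted average:
493 / 6 = 82.1666... ≈ 82.17

82.17


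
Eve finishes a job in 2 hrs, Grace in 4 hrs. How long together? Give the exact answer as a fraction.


Eve's rate: 1/2 of the job per hour
Grace's rate: 1/4 of the job per hour
Combined rate: 1/2 + 1/4 = 3/4 per hour
Time = 1 / (3/4) = 4/3 hours (≈ 1.33 hours)

4/3 hours


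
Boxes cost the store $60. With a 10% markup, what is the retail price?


Calculate the markup amount:
10% of $60 = $6
Add to cost:
$60 + $6 = $66

$66


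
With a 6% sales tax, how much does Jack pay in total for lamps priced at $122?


Calculate the tax:
6% of $122 = $7.32
Add tax to price:
$122 + $7.32 = $129.32

$129.32


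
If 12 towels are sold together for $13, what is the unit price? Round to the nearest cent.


Total cost: $13
Number of items: 12
Unit price: $13 / 12 = $1.0833... ≈ $1.08

$1.08


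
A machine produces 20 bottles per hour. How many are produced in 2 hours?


Production rate: 20 bottles per hour
Time: 2 hours
Total: 20 x 2 = 40 bottles

40 bottles


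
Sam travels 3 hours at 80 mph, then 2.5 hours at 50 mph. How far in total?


Leg 1 distance:
80 x 3 = 240 miles
Leg 2 distance:
50 x 2.5 = 125 miles
Total distance:
240 + 125 = 365 miles

365 miles


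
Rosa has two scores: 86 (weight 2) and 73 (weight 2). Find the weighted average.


Weighted sum:
2 x 86 + 2 x 73 = 318
Total weight:
2 + 2 = 4
Weighted average:
318 / 4 = 79.5

79.5


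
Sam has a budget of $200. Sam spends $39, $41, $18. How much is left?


Add up expenses:
$39 + $41 + $18 = $98
Subtract from budget:
$200 - $98 = $102

$102


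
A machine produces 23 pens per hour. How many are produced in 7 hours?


Production rate: 23 pens per hour
Time: 7 hours
Total: 23 x 7 = 161 pens

161 pens


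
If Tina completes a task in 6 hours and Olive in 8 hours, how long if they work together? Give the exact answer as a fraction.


Tina's rate: 1/6 of the job per hour
Olive's rate: 1/8 of the job per hour
Combined rate: 1/6 + 1/8 = 7/24 per hour
Time = 1 / (7/24) = 24/7 hours (≈ 3.43 hours)

24/7 hours


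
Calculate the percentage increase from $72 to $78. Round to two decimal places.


Find the absolute change:
|78 - 72| = 6
Divide by original and multiply by 100:
6 / 72 x 100 = 8.3333...% ≈ 8.33%

8.33%


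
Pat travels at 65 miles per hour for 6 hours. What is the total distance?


Use the formula: distance = speed x time
Speed = 65 mph, Time = 6 hours
65 x 6 = 390 miles

390 miles


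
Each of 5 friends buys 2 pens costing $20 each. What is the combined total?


Cost per person:
2 x $20 = $40
Group total:
5 x $40 = $200

$200


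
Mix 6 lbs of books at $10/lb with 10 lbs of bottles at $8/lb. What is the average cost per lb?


Cost of books:
6 x $10 = $60
Cost of bottles:
10 x $8 = $80
Total cost: $60 + $80 = $140
Total weight: 16 lbs
Average: $140 / 16 = $8.75/lb

$8.75/lb


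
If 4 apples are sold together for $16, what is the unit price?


Total cost: $16
Number of items: 4
Unit price: $16 / 4 = $4

$4


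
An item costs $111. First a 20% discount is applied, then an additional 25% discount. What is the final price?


First discount:
20% of $111 = $22.20
Price after first discount:
$111 - $22.20 = $88.80
Second discount:
25% of $88.80 = $22.20
Final price:
$88.80 - $22.20 = $66.60

$66.60


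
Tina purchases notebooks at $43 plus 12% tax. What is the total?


Calculate the tax:
12% of $43 = $5.16
Add tax to price:
$43 + $5.16 = $48.16

$48.16


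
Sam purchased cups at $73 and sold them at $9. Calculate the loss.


Selling price = $9
Cost price = $73
Loss = cost price - selling price:
Loss = $73 - $9 = $64

$64


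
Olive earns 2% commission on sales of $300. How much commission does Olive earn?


Convert rate to decimal:
2% = 0.02
Multiply by sales:
$300 x 0.02 = $6

$6


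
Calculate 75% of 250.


Convert percentage to decimal:
75% = 0.75
Multiply:
250 x 0.75 = 187.5

187.5


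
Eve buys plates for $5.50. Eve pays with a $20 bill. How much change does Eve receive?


Start with the amount paid:
$20
Subtract the price:
$20 - $5.50 = $14.50

$14.50


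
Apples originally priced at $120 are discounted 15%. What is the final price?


Calculate the discount amount:
15% of $120 = $18
Subtract from original:
$120 - $18 = $102

$102


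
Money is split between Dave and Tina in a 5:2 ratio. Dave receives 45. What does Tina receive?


Find the multiplier:
45 / 5 = 9
Apply to Tina's share:
2 x 9 = 18

18


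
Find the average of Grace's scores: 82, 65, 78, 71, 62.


Add the scores:
82 + 65 + 78 + 71 + 62 = 358
Divide by the number of tests:
358 / 5 = 71.6

71.6


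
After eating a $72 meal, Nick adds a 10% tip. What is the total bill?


Calculate the tip:
10% of $72 = $7.20
Add tip to meal cost:
$72 + $7.20 = $79.20

$79.20


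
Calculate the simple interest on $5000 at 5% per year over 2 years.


Use the formula I = P x R x T / 100
P x R x T = 5000 x 5 x 2 = 50000
I = 50000 / 100 = $500

$500


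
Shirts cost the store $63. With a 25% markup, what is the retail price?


Calculate the markup amount:
25% of $63 = $15.75
Add to cost:
$63 + $15.75 = $78.75

$78.75


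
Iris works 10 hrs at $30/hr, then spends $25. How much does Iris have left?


Calculate earnings:
10 x $30 = $300
Subtract spending:
$300 - $25 = $275

$275


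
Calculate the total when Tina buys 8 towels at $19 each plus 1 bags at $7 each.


Cost of towels:
8 x $19 = $152
Cost of bags:
1 x $7 = $7
Add both:
$152 + $7 = $159

$159


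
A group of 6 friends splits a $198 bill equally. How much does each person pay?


Total bill: $198
Number of people: 6
Each pays: $198 / 6 = $33

$33


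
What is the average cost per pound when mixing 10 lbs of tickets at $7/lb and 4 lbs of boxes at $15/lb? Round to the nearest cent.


Cost of tickets:
10 x $7 = $70
Cost of boxes:
4 x $15 = $60
Total cost: $70 + $60 = $130
Total weight: 14 lbs
Average: $130 / 14 = $9.2857... ≈ $9.29/lb

$9.29/lb


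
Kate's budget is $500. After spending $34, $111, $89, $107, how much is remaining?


Add up expenses:
$34 + $111 + $89 + $107 = $341
Subtract from budget:
$500 - $341 = $159

$159


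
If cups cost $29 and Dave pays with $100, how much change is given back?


Start with the amount paid:
$100
Subtract the price:
$100 - $29 = $71

$71


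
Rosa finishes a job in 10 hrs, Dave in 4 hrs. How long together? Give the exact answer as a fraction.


Rosa's rate: 1/10 of the job per hour
Dave's rate: 1/4 of the job per hour
Combined rate: 1/10 + 1/4 = 7/20 per hour
Time = 1 / (7/20) = 20/7 hours (≈ 2.86 hours)

20/7 hours


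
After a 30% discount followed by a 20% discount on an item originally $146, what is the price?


First discount:
30% of $146 = $43.80
Price after first discount:
$146 - $43.80 = $102.20
Second discount:
20% of $102.20 = $20.44
Final price:
$102.20 - $20.44 = $81.76

$81.76


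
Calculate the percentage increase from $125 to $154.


Find the absolute change:
|154 - 125| = 29
Divide by original and multiply by 100:
29 / 125 x 100 = 23.2%

23.2%


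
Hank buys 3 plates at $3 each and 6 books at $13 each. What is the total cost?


Cost of plates:
3 x $3 = $9
Cost of books:
6 x $13 = $78
Add both:
$9 + $78 = $87

$87


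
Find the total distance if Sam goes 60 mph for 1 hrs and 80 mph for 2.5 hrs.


Leg 1 distance:
60 x 1 = 60 miles
Leg 2 distance:
80 x 2.5 = 200 miles
Total distance:
60 + 200 = 260 miles

260 miles


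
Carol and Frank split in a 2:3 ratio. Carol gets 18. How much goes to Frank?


Find the multiplier:
18 / 2 = 9
Apply to Frank's share:
3 x 9 = 27

27


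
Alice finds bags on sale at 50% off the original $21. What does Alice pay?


Calculate the discount amount:
50% of $21 = $10.50
Subtract from original:
$21 - $10.50 = $10.50

$10.50


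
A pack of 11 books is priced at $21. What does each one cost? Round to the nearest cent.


Total cost: $21
Number of items: 11
Unit price: $21 / 11 = $1.9090... ≈ $1.91

$1.91


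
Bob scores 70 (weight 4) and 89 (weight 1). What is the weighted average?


Weighted sum:
4 x 70 + 1 x 89 = 369
Total weight:
4 + 1 = 5
Weighted average:
369 / 5 = 73.8

73.8


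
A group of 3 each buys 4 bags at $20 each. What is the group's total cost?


Cost per person:
4 x $20 = $80
Group total:
3 x $80 = $240

$240


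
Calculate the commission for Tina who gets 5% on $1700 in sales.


Convert rate to decimal:
5% = 0.05
Multiply by sales:
$1700 x 0.05 = $85

$85


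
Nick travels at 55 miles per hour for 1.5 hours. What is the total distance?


Use the formula: distance = speed x time
Speed = 55 mph, Time = 1.5 hours
55 x 1.5 = 82.5 miles

82.5 miles


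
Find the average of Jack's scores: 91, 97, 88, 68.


Add the scores:
91 + 97 + 88 + 68 = 344
Divide by the number of tests:
344 / 4 = 86

86


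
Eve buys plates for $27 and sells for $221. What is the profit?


Selling price = $221
Cost price = $27
Profit = selling price - cost price:
Profit = $221 - $27 = $194

$194


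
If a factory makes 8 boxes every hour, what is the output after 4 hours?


Production rate: 8 boxes per hour
Time: 4 hours
Total: 8 x 4 = 32 boxes

32 boxes


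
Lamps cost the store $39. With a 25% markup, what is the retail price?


Calculate the markup amount:
25% of $39 = $9.75
Add to cost:
$39 + $9.75 = $48.75

$48.75


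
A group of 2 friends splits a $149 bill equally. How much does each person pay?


Total bill: $149
Number of people: 2
Each pays: $149 / 2 = $74.50

$74.50


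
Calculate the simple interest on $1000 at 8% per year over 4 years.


Use the formula I = P x R x T / 100
P x R x T = 1000 x 8 x 4 = 32000
I = 32000 / 100 = $320

$320


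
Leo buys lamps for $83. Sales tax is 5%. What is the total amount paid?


Calculate the tax:
5% of $83 = $4.15
Add tax to price:
$83 + $4.15 = $87.15

$87.15


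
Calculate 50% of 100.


Convert percentage to decimal:
50% = 0.5
Multiply:
100 x 0.5 = 50

50


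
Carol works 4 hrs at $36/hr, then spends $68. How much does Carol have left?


Calculate earnings:
4 x $36 = $144
Subtract spending:
$144 - $68 = $76

$76


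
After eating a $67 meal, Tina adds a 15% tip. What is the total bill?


Calculate the tip:
15% of $67 = $10.05
Add tip to meal cost:
$67 + $10.05 = $77.05

$77.05


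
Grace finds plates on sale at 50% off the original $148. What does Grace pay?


Calculate the discount amount:
50% of $148 = $74
Subtract from original:
$148 - $74 = $74

$74


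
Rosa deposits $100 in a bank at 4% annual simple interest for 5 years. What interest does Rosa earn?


Use the formula I = P x R x T / 100
P x R x T = 100 x 4 x 5 = 2000
I = 2000 / 100 = $20

$20


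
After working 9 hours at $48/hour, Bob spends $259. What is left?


Calculate earnings:
9 x $48 = $432
Subtract spending:
$432 - $259 = $173

$173


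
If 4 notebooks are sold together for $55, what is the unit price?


Total cost: $55
Number of items: 4
Unit price: $55 / 4 = $13.75

$13.75


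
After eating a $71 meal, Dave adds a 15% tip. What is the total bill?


Calculate the tip:
15% of $71 = $10.65
Add tip to meal cost:
$71 + $10.65 = $81.65

$81.65


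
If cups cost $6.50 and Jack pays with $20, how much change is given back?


Start with the amount paid:
$20
Subtract the price:
$20 - $6.50 = $13.50

$13.50


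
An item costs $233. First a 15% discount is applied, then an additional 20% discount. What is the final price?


First discount:
15% of $233 = $34.95
Price after first discount:
$233 - $34.95 = $198.05
Second discount:
20% of $198.05 = $39.61
Final price:
$198.05 - $39.61 = $158.44

$158.44


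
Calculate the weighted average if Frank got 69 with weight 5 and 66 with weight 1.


Weighted sum:
5 x 69 + 1 x 66 = 411
Total weight:
5 + 1 = 6
Weighted average:
411 / 6 = 68.5

68.5


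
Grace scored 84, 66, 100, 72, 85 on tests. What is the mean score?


Add the scores:
84 + 66 + 100 + 72 + 85 = 407
Divide by the number of tests:
407 / 5 = 81.4

81.4


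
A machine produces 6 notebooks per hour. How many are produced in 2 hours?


Production rate: 6 notebooks per hour
Time: 2 hours
Total: 6 x 2 = 12 notebooks

12 notebooks


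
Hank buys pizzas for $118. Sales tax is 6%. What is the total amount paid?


Calculate the tax:
6% of $118 = $7.08
Add tax to price:
$118 + $7.08 = $125.08

$125.08


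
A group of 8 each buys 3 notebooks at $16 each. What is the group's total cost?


Cost per person:
3 x $16 = $48
Group total:
8 x $48 = $384

$384


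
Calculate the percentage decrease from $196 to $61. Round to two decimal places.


Find the absolute change:
|61 - 196| = 135
Divide by original and multiply by 100:
135 / 196 x 100 = 68.8775...% ≈ 68.88%

68.88%


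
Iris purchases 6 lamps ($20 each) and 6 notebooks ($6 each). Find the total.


Cost of lamps:
6 x $20 = $120
Cost of notebooks:
6 x $6 = $36
Add both:
$120 + $36 = $156

$156


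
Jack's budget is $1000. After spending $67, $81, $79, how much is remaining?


Add up expenses:
$67 + $81 + $79 = $227
Subtract from budget:
$1000 - $227 = $773

$773


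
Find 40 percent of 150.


Convert percentage to decimal:
40% = 0.4
Multiply:
150 x 0.4 = 60

60


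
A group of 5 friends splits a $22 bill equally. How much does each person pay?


Total bill: $22
Number of people: 5
Each pays: $22 / 5 = $4.40

$4.40


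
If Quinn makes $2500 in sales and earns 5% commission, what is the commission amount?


Convert rate to decimal:
5% = 0.05
Multiply by sales:
$2500 x 0.05 = $125

$125


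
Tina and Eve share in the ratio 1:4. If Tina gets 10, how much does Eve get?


Find the multiplier:
10 / 1 = 10
Apply to Eve's share:
4 x 10 = 40

40


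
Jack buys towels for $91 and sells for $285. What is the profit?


Selling price = $285
Cost price = $91
Profit = selling price - cost price:
Profit = $285 - $91 = $194

$194


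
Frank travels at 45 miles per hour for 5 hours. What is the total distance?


Use the formula: distance = speed x time
Speed = 45 mph, Time = 5 hours
45 x 5 = 225 miles

225 miles


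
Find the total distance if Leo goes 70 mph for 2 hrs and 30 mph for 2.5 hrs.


Leg 1 distance:
70 x 2 = 140 miles
Leg 2 distance:
30 x 2.5 = 75 miles
Total distance:
140 + 75 = 215 miles

215 miles


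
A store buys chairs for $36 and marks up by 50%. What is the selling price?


Calculate the markup amount:
50% of $36 = $18
Add to cost:
$36 + $18 = $54

$54


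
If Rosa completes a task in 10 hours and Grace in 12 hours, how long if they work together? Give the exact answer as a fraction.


Rosa's rate: 1/10 of the job per hour
Grace's rate: 1/12 of the job per hour
Combined rate: 1/10 + 1/12 = 11/60 per hour
Time = 1 / (11/60) = 60/11 hours (≈ 5.45 hours)

60/11 hours


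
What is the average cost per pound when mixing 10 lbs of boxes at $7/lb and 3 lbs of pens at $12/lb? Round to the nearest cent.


Cost of boxes:
10 x $7 = $70
Cost of pens:
3 x $12 = $36
Total cost: $70 + $36 = $106
Total weight: 13 lbs
Average: $106 / 13 = $8.1538... ≈ $8.15/lb

$8.15/lb


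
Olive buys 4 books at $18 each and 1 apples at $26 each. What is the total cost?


Cost of books:
4 x $18 = $72
Cost of apples:
1 x $26 = $26
Add both:
$72 + $26 = $98

$98


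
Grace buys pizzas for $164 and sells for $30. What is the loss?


Selling price = $30
Cost price = $164
Loss = cost price - selling price:
Loss = $164 - $30 = $134

$134


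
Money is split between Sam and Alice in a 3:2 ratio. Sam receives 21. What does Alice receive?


Find the multiplier:
21 / 3 = 7
Apply to Alice's share:
2 x 7 = 14

14


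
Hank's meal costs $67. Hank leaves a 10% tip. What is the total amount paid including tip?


Calculate the tip:
10% of $67 = $6.70
Add tip to meal cost:
$67 + $6.70 = $73.70

$73.70


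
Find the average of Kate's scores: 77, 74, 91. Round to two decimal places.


Add the scores:
77 + 74 + 91 = 242
Divide by the number of tests:
242 / 3 = 80.6666... ≈ 80.67

80.67


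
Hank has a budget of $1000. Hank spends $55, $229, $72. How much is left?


Add up expenses:
$55 + $229 + $72 = $356
Subtract from budget:
$1000 - $356 = $644

$644


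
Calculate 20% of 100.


Convert percentage to decimal:
20% = 0.2
Multiply:
100 x 0.2 = 20

20


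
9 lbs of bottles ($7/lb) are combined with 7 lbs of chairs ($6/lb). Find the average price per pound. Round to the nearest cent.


Cost of bottles:
9 x $7 = $63
Cost of chairs:
7 x $6 = $42
Total cost: $63 + $42 = $105
Total weight: 16 lbs
Average: $105 / 16 = $6.5625 ≈ $6.56/lb

$6.56/lb


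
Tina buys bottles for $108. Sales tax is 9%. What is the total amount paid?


Calculate the tax:
9% of $108 = $9.72
Add tax to price:
$108 + $9.72 = $117.72

$117.72


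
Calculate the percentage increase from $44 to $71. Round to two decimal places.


Find the absolute change:
|71 - 44| = 27
Divide by original and multiply by 100:
27 / 44 x 100 = 61.3636...% ≈ 61.36%

61.36%


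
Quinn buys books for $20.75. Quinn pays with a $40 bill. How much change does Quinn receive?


Start with the amount paid:
$40
Subtract the price:
$40 - $20.75 = $19.25

$19.25


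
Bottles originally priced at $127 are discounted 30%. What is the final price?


Calculate the discount amount:
30% of $127 = $38.10
Subtract from original:
$127 - $38.10 = $88.90

$88.90


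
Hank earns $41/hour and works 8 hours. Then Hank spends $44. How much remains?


Calculate earnings:
8 x $41 = $328
Subtract spending:
$328 - $44 = $284

$284


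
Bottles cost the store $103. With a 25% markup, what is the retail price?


Calculate the markup amount:
25% of $103 = $25.75
Add to cost:
$103 + $25.75 = $128.75

$128.75


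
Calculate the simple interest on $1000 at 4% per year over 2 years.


Use the formula I = P x R x T / 100
P x R x T = 1000 x 4 x 2 = 8000
I = 8000 / 100 = $80

$80


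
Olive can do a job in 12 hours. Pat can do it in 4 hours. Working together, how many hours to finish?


Olive's rate: 1/12 of the job per hour
Pat's rate: 1/4 of the job per hour
Combined rate: 1/12 + 1/4 = 1/3 per hour
Time = 1 / (1/3) = 3 hours

3 hours


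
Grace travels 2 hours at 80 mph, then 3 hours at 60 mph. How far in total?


Leg 1 distance:
80 x 2 = 160 miles
Leg 2 distance:
60 x 3 = 180 miles
Total distance:
160 + 180 = 340 miles

340 miles


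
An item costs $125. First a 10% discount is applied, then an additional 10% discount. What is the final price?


First discount:
10% of $125 = $12.50
Price after first discount:
$125 - $12.50 = $112.50
Second discount:
10% of $112.50 = $11.25
Final price:
$112.50 - $11.25 = $101.25

$101.25


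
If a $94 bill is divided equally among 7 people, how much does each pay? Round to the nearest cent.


Total bill: $94
Number of people: 7
Each pays: $94 / 7 = $13.4285... ≈ $13.43

$13.43


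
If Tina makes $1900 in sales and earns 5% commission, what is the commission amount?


Convert rate to decimal:
5% = 0.05
Multiply by sales:
$1900 x 0.05 = $95

$95


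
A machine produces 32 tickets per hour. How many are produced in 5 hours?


Production rate: 32 tickets per hour
Time: 5 hours
Total: 32 x 5 = 160 tickets

160 tickets


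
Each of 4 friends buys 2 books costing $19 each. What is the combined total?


Cost per person:
2 x $19 = $38
Group total:
4 x $38 = $152

$152


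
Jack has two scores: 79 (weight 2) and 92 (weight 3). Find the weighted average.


Weighted sum:
2 x 79 + 3 x 92 = 434
Total weight:
2 + 3 = 5
Weighted average:
434 / 5 = 86.8

86.8


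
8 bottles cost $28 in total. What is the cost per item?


Total cost: $28
Number of items: 8
Unit price: $28 / 8 = $3.50

$3.50


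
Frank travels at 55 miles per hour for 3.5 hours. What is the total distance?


Use the formula: distance = speed x time
Speed = 55 mph, Time = 3.5 hours
55 x 3.5 = 192.5 miles

192.5 miles


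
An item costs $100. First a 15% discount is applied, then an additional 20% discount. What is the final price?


First discount:
15% of $100 = $15
Price after first discount:
$100 - $15 = $85
Second discount:
20% of $85 = $17
Final price:
$85 - $17 = $68

$68


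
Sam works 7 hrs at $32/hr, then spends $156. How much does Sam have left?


Calculate earnings:
7 x $32 = $224
Subtract spending:
$224 - $156 = $68

$68


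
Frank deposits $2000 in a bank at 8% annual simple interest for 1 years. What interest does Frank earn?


Use the formula I = P x R x T / 100
P x R x T = 2000 x 8 x 1 = 16000
I = 16000 / 100 = $160

$160


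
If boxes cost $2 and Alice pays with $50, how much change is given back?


Start with the amount paid:
$50
Subtract the price:
$50 - $2 = $48

$48


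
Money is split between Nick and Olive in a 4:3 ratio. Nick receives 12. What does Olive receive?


Find the multiplier:
12 / 4 = 3
Apply to Olive's share:
3 x 3 = 9

9


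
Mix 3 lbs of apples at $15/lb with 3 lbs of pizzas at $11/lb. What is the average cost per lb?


Cost of apples:
3 x $15 = $45
Cost of pizzas:
3 x $11 = $33
Total cost: $45 + $33 = $78
Total weight: 6 lbs
Average: $78 / 6 = $13/lb

$13/lb


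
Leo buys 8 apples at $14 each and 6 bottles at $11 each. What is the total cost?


Cost of apples:
8 x $14 = $112
Cost of bottles:
6 x $11 = $66
Add both:
$112 + $66 = $178

$178


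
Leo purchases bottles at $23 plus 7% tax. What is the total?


Calculate the tax:
7% of $23 = $1.61
Add tax to price:
$23 + $1.61 = $24.61

$24.61


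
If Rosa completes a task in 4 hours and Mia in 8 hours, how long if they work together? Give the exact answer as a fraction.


Rosa's rate: 1/4 of the job per hour
Mia's rate: 1/8 of the job per hour
Combined rate: 1/4 + 1/8 = 3/8 per hour
Time = 1 / (3/8) = 8/3 hours (≈ 2.67 hours)

8/3 hours


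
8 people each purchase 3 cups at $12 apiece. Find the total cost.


Cost per person:
3 x $12 = $36
Group total:
8 x $36 = $288

$288


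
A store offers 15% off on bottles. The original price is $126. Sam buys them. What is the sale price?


Calculate the discount amount:
15% of $126 = $18.90
Subtract from original:
$126 - $18.90 = $107.10

$107.10


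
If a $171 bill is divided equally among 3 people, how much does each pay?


Total bill: $171
Number of people: 3
Each pays: $171 / 3 = $57

$57


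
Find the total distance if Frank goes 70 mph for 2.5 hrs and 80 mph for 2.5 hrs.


Leg 1 distance:
70 x 2.5 = 175 miles
Leg 2 distance:
80 x 2.5 = 200 miles
Total distance:
175 + 200 = 375 miles

375 miles


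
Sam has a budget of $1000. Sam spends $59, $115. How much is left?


Add up expenses:
$59 + $115 = $174
Subtract from budget:
$1000 - $174 = $826

$826
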